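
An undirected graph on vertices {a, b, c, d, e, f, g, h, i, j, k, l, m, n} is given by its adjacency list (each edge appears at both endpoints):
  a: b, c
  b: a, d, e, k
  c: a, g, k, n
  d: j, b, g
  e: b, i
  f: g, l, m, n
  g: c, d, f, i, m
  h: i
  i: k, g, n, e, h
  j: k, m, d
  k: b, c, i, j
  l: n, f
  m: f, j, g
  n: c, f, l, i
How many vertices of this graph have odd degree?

6

Degrees: a:2, b:4, c:4, d:3, e:2, f:4, g:5, h:1, i:5, j:3, k:4, l:2, m:3, n:4
Odd-degree vertices: d, g, h, i, j, m.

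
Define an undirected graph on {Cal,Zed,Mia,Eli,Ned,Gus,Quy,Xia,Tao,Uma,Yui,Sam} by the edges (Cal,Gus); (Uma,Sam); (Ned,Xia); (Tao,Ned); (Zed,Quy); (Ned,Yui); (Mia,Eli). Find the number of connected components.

Component: {Cal, Gus}
Component: {Zed, Quy}
Component: {Mia, Eli}
Component: {Uma, Sam}
Component: {Ned, Xia, Tao, Yui}

5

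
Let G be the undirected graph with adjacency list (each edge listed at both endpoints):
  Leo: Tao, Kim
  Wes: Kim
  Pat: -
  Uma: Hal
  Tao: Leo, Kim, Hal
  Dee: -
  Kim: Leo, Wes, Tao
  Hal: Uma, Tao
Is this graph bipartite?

The cycle Kim-Leo-Tao-Kim has length 3, which is odd, so the graph is not bipartite.

No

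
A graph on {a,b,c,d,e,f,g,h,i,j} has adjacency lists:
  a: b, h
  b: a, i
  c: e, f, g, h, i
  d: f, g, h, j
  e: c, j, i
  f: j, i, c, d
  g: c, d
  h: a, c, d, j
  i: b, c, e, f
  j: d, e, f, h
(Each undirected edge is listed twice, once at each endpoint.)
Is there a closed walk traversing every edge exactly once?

No

Degrees: a:2, b:2, c:5, d:4, e:3, f:4, g:2, h:4, i:4, j:4
c, e have odd degree; an Eulerian circuit needs every degree to be even, so none exists.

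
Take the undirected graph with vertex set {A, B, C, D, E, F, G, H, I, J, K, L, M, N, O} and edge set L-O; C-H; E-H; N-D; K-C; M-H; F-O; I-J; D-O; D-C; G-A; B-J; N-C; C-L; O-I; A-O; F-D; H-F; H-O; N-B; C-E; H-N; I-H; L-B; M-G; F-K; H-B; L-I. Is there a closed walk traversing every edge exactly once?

Degrees: A:2, B:4, C:6, D:4, E:2, F:4, G:2, H:8, I:4, J:2, K:2, L:4, M:2, N:4, O:6
All degrees are even and the non-isolated vertices are connected — an Eulerian circuit exists.

Yes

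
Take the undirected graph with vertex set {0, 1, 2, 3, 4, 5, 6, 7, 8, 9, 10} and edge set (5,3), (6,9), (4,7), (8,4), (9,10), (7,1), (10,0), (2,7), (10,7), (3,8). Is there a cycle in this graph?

|V| = 11, |E| = 10, number of components = 1.
A forest on 11 vertices with 1 component has exactly 10 edges, which matches — so no cycle.

No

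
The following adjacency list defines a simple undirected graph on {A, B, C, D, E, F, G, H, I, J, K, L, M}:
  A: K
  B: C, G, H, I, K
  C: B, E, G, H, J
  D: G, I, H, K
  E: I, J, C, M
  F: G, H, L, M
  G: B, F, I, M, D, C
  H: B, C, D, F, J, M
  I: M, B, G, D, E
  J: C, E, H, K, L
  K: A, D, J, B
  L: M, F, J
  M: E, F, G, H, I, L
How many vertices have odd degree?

Degrees: A:1, B:5, C:5, D:4, E:4, F:4, G:6, H:6, I:5, J:5, K:4, L:3, M:6
Odd-degree vertices: A, B, C, I, J, L.

6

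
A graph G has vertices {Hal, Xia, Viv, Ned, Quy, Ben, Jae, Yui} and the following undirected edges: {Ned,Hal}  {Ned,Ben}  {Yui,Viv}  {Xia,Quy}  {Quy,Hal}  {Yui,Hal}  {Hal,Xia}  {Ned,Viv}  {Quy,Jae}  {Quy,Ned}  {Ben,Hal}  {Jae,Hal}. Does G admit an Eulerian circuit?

Yes

Degrees: Hal:6, Xia:2, Viv:2, Ned:4, Quy:4, Ben:2, Jae:2, Yui:2
All degrees are even and the non-isolated vertices are connected — an Eulerian circuit exists.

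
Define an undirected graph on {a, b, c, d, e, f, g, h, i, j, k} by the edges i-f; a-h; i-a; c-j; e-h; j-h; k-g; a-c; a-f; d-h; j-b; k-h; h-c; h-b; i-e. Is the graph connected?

Yes

A breadth-first search from a visits a, h, f, i, c, d, b, k, j, e, g — all 11 vertices — so the graph is connected.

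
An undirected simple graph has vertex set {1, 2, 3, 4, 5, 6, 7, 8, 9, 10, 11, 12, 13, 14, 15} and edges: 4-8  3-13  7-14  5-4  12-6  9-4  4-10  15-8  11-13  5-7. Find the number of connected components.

Component: {1}
Component: {2}
Component: {6, 12}
Component: {3, 11, 13}
Component: {4, 5, 7, 8, 9, 10, 14, 15}

5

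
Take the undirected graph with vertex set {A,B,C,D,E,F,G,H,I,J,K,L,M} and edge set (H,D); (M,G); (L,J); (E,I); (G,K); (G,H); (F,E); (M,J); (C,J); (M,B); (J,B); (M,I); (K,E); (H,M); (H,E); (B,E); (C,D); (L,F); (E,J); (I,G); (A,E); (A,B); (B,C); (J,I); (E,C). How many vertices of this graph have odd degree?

2

Degrees: A:2, B:5, C:4, D:2, E:8, F:2, G:4, H:4, I:4, J:6, K:2, L:2, M:5
Odd-degree vertices: B, M.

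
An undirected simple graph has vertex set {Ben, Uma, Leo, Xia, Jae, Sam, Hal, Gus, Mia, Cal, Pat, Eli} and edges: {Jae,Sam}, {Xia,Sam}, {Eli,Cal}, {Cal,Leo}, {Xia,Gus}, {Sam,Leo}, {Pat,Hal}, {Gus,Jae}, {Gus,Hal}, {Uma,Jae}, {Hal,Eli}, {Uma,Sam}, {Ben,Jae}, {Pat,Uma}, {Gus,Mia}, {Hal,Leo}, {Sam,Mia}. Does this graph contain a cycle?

Yes

|V| = 12, |E| = 17, number of components = 1.
Since 17 > 12 - 1, a cycle must exist; for instance Sam-Leo-Cal-Eli-Hal-Pat-Uma-Sam.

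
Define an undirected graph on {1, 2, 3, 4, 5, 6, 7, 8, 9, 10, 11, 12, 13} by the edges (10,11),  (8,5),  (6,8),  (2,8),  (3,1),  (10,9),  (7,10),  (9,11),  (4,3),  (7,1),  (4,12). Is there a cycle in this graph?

Yes

The graph has 13 vertices, 11 edges, and 3 connected components.
One cycle is 10-11-9-10.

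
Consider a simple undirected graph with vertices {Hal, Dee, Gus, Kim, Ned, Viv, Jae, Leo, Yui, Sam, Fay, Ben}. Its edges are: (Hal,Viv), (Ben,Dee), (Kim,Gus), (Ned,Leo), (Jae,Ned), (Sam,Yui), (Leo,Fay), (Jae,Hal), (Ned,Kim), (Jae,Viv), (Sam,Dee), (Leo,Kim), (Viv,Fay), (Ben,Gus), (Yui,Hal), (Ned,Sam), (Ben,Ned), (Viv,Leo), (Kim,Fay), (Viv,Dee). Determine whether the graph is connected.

Starting from Hal and exploring outward reaches every vertex (Hal, Viv, Jae, Yui, Fay, Dee, Leo, Ned, Sam, Kim, Ben, Gus); the graph is connected.

Yes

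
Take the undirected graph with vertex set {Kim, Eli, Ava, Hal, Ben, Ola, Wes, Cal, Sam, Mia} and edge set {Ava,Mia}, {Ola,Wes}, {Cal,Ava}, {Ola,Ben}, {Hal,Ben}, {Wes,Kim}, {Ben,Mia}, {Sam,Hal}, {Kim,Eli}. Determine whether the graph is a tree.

Yes

|V| = 10, |E| = 9.
Connected and |E| = |V| - 1, which characterizes a tree.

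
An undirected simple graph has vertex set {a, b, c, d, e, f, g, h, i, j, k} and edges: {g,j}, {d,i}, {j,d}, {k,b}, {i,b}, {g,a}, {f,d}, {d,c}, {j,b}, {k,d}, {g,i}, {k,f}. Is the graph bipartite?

No

The cycle f-d-k-f has length 3, which is odd, so the graph is not bipartite.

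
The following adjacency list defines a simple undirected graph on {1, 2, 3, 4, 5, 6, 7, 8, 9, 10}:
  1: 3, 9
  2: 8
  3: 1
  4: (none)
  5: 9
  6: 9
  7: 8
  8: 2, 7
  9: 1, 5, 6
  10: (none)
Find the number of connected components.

4

Component: {4}
Component: {10}
Component: {2, 7, 8}
Component: {1, 3, 5, 6, 9}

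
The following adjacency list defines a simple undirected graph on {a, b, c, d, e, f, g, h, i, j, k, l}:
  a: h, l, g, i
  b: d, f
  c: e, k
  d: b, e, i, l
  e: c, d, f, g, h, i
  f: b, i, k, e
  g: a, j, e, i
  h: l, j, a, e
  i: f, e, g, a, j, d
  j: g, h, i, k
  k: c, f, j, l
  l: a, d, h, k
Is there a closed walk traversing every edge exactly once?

Yes

Degrees: a:4, b:2, c:2, d:4, e:6, f:4, g:4, h:4, i:6, j:4, k:4, l:4
All degrees are even and the non-isolated vertices are connected — an Eulerian circuit exists.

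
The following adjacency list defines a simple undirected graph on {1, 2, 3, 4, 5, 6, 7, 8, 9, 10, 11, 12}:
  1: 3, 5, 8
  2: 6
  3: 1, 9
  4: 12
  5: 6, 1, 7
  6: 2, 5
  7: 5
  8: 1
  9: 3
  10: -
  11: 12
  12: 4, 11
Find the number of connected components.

Component: {10}
Component: {4, 11, 12}
Component: {1, 2, 3, 5, 6, 7, 8, 9}

3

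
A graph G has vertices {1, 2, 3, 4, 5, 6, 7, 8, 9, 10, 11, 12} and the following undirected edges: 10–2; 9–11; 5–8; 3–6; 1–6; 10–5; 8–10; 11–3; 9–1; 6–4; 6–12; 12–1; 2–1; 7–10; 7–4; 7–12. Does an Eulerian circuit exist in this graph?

No

Degrees: 1:4, 2:2, 3:2, 4:2, 5:2, 6:4, 7:3, 8:2, 9:2, 10:4, 11:2, 12:3
Vertices with odd degree: 7, 12. An Eulerian circuit requires all degrees even.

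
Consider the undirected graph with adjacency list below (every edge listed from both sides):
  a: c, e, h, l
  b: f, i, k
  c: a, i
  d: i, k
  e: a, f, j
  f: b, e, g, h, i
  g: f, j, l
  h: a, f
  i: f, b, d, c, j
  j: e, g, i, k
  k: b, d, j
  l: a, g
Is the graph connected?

Starting from a and exploring outward reaches every vertex (a, e, c, l, h, f, j, i, g, b, k, d); the graph is connected.

Yes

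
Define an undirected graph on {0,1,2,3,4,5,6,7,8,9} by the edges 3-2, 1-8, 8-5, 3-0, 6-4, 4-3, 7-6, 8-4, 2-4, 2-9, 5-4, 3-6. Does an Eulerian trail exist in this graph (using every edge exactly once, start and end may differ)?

No

Degrees: 0:1, 1:1, 2:3, 3:4, 4:5, 5:2, 6:3, 7:1, 8:3, 9:1
Odd-degree vertices: 0, 1, 2, 4, 6, 7, 8, 9 (8 total).
An Eulerian trail requires 0 or 2 odd-degree vertices; here there are 8.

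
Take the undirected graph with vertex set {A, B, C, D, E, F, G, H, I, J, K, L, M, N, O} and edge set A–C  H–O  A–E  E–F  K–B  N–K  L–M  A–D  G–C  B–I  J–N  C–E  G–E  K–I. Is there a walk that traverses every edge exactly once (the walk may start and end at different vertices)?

Degrees: A:3, B:2, C:3, D:1, E:4, F:1, G:2, H:1, I:2, J:1, K:3, L:1, M:1, N:2, O:1
Odd-degree vertices: A, C, D, F, H, J, K, L, M, O (10 total).
An Eulerian trail requires 0 or 2 odd-degree vertices; here there are 10.

No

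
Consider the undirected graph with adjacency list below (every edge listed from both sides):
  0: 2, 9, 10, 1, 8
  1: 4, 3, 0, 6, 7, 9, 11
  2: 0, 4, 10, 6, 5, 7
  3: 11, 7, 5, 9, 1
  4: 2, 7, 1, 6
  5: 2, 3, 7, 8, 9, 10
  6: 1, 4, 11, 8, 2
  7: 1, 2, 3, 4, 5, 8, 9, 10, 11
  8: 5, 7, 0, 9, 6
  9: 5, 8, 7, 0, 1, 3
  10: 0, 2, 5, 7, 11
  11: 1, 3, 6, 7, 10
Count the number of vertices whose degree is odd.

Degrees: 0:5, 1:7, 2:6, 3:5, 4:4, 5:6, 6:5, 7:9, 8:5, 9:6, 10:5, 11:5
Odd-degree vertices: 0, 1, 3, 6, 7, 8, 10, 11.

8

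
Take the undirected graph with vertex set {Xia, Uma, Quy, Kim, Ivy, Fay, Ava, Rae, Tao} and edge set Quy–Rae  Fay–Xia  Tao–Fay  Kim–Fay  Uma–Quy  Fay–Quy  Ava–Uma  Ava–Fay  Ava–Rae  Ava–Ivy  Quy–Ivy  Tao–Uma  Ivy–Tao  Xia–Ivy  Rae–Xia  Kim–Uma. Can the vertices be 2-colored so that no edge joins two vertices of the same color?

Yes

Partition the vertices as {Uma, Ivy, Fay, Rae} vs {Xia, Quy, Kim, Ava, Tao}. Each listed edge has one endpoint in each part, so the graph is bipartite.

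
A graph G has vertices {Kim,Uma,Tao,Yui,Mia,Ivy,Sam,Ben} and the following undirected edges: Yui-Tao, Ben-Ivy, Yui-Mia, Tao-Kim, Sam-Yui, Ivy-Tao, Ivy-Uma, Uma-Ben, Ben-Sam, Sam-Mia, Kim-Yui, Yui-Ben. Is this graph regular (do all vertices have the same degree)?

No

Degrees: Kim:2, Uma:2, Tao:3, Yui:5, Mia:2, Ivy:3, Sam:3, Ben:4
Vertex Kim has degree 2 while Yui has degree 5, so the graph is not regular.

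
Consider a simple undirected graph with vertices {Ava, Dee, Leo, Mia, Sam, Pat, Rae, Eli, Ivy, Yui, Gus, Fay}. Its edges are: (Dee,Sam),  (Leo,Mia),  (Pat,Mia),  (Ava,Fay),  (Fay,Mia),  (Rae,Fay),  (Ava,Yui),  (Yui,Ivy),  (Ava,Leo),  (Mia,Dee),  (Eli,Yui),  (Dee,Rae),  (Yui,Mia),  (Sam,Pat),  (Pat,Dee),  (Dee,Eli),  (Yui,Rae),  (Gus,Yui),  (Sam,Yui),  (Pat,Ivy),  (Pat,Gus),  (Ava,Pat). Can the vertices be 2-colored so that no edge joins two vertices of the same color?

The cycle Dee-Pat-Sam-Dee has length 3, which is odd, so the graph is not bipartite.

No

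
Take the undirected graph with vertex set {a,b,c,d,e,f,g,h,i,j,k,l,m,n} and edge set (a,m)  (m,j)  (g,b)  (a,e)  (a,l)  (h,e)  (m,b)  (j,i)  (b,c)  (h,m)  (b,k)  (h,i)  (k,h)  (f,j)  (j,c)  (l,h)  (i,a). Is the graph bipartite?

Yes

A valid 2-coloring puts {c, d, e, f, g, i, k, l, m, n} on one side and {a, b, h, j} on the other; every edge crosses between the two sides.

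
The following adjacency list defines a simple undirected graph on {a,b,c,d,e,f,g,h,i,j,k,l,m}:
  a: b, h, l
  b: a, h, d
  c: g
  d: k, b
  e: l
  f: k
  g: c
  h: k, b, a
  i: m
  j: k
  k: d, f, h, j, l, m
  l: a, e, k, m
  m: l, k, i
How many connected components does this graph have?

Component: {c, g}
Component: {a, b, d, e, f, h, i, j, k, l, m}

2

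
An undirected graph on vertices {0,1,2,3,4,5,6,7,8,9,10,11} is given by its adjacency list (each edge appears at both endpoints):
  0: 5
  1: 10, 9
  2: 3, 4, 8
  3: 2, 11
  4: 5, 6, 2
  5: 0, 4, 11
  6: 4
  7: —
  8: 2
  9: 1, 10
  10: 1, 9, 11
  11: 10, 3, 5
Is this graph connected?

No

Component: {7}
Component: {0, 1, 2, 3, 4, 5, 6, 8, 9, 10, 11}
No edge joins these 2 groups, so the graph is disconnected.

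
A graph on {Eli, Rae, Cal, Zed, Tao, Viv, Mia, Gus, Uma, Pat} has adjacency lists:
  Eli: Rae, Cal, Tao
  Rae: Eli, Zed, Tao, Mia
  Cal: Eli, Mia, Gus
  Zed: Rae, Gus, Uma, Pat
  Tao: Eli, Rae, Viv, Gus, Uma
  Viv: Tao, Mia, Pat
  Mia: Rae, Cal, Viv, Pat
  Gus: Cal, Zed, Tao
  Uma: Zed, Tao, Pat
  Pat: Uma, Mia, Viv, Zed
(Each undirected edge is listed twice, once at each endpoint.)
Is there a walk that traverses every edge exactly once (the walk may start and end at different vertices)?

Degrees: Eli:3, Rae:4, Cal:3, Zed:4, Tao:5, Viv:3, Mia:4, Gus:3, Uma:3, Pat:4
Odd-degree vertices: Eli, Cal, Tao, Viv, Gus, Uma (6 total).
With 6 odd-degree vertices (more than two), no single trail can use every edge.

No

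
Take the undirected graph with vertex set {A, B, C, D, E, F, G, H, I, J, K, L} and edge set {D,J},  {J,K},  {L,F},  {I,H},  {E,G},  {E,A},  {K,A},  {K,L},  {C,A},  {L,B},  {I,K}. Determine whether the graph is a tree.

Yes

The graph has 12 vertices and 11 edges.
It is connected with exactly 11 edges, hence acyclic — it is a tree.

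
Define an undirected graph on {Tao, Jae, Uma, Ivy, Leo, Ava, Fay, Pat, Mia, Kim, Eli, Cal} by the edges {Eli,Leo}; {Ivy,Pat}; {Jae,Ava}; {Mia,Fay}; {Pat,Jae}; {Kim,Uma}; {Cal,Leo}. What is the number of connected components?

Component: {Tao}
Component: {Uma, Kim}
Component: {Fay, Mia}
Component: {Leo, Eli, Cal}
Component: {Jae, Ivy, Ava, Pat}

5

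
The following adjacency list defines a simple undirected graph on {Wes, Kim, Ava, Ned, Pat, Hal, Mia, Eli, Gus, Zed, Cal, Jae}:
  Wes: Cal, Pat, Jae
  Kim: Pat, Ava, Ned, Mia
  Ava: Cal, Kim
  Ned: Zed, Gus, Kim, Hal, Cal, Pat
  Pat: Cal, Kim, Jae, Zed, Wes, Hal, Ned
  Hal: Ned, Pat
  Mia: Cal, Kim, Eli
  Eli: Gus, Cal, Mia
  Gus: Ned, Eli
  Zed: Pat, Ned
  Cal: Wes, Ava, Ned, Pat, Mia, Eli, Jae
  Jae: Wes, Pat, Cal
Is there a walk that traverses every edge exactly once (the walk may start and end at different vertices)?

No

Degrees: Wes:3, Kim:4, Ava:2, Ned:6, Pat:7, Hal:2, Mia:3, Eli:3, Gus:2, Zed:2, Cal:7, Jae:3
Odd-degree vertices: Wes, Pat, Mia, Eli, Cal, Jae (6 total).
With 6 odd-degree vertices (more than two), no single trail can use every edge.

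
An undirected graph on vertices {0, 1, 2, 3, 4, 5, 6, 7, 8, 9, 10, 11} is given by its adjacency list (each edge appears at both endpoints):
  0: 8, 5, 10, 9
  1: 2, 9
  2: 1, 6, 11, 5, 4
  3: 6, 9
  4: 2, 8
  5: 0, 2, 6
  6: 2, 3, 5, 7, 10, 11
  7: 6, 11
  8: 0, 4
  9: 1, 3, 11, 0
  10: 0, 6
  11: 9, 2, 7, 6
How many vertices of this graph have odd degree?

2

Degrees: 0:4, 1:2, 2:5, 3:2, 4:2, 5:3, 6:6, 7:2, 8:2, 9:4, 10:2, 11:4
Odd-degree vertices: 2, 5.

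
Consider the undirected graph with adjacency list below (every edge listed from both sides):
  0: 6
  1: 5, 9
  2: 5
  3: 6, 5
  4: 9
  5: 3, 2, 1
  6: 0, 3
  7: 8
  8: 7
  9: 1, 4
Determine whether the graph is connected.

No

Component: {7, 8}
Component: {0, 1, 2, 3, 4, 5, 6, 9}
There are 2 separate components, so the graph is not connected.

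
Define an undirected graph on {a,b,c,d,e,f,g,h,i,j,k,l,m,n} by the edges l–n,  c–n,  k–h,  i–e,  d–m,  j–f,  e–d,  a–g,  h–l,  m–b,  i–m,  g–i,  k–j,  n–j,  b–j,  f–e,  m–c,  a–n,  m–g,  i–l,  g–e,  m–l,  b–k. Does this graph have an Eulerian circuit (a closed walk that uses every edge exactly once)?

Degrees: a:2, b:3, c:2, d:2, e:4, f:2, g:4, h:2, i:4, j:4, k:3, l:4, m:6, n:4
Vertices with odd degree: b, k. An Eulerian circuit requires all degrees even.

No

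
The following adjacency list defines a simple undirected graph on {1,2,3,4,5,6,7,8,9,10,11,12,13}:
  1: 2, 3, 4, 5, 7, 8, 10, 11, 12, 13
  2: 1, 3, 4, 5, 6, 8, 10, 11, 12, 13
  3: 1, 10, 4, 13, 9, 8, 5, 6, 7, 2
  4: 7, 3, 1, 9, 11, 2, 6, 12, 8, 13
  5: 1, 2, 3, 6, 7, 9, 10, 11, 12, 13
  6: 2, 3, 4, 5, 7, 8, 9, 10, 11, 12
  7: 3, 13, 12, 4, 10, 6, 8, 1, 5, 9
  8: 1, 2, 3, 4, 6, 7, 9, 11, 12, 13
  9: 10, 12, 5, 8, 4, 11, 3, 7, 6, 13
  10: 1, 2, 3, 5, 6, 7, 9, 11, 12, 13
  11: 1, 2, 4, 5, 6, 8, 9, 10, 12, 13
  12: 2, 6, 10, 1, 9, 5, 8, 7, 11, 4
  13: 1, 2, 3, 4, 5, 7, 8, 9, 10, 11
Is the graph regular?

Yes

Degrees: 1:10, 2:10, 3:10, 4:10, 5:10, 6:10, 7:10, 8:10, 9:10, 10:10, 11:10, 12:10, 13:10
Every vertex has degree 10, so the graph is 10-regular.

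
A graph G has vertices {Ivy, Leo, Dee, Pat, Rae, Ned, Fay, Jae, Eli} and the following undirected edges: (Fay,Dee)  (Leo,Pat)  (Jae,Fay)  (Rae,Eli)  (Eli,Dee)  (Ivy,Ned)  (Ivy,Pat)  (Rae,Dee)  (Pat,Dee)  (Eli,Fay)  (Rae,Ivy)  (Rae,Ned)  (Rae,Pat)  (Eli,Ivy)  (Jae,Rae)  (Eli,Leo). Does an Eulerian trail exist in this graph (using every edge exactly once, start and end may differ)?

Degrees: Ivy:4, Leo:2, Dee:4, Pat:4, Rae:6, Ned:2, Fay:3, Jae:2, Eli:5
Odd-degree vertices: Fay, Eli (2 total).
The non-isolated vertices are connected and exactly 2 have odd degree, so an Eulerian trail exists (from Fay to Eli).

Yes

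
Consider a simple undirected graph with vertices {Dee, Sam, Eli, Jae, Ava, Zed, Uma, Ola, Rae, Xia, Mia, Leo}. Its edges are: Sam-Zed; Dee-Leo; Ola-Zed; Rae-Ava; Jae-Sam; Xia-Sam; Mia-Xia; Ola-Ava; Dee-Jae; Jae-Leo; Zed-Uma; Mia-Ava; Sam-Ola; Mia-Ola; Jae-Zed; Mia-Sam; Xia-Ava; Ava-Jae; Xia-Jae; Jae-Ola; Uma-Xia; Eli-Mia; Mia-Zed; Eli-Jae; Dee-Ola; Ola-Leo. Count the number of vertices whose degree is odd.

8

Degrees: Dee:3, Sam:5, Eli:2, Jae:8, Ava:5, Zed:5, Uma:2, Ola:7, Rae:1, Xia:5, Mia:6, Leo:3
Odd-degree vertices: Dee, Sam, Ava, Zed, Ola, Rae, Xia, Leo.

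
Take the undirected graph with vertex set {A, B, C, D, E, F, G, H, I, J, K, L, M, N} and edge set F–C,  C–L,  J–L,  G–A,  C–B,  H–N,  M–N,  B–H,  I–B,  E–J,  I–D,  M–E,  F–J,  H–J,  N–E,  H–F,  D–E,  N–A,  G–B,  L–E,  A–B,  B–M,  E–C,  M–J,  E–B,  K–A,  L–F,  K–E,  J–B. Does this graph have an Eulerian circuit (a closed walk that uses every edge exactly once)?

Yes

Degrees: A:4, B:8, C:4, D:2, E:8, F:4, G:2, H:4, I:2, J:6, K:2, L:4, M:4, N:4
All degrees are even and the non-isolated vertices are connected — an Eulerian circuit exists.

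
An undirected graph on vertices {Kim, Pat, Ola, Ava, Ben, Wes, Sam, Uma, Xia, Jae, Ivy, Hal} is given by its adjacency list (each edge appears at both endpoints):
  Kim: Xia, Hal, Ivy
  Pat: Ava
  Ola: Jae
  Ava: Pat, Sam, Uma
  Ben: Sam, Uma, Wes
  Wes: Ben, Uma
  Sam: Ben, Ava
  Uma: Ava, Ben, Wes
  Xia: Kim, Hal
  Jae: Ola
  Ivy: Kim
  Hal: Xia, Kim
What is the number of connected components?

3

Component: {Ola, Jae}
Component: {Kim, Xia, Ivy, Hal}
Component: {Pat, Ava, Ben, Wes, Sam, Uma}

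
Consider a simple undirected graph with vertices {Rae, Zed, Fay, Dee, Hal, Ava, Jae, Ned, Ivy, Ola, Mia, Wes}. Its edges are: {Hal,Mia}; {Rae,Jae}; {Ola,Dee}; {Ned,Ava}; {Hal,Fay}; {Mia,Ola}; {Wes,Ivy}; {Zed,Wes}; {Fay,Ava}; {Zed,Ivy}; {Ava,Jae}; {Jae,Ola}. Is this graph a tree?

No

|V| = 12, |E| = 12.
It is not connected, so it is not a tree.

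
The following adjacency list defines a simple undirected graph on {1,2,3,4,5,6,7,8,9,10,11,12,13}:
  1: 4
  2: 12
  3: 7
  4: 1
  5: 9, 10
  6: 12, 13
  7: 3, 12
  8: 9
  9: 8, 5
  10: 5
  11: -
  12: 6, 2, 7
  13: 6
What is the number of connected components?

Component: {11}
Component: {1, 4}
Component: {5, 8, 9, 10}
Component: {2, 3, 6, 7, 12, 13}

4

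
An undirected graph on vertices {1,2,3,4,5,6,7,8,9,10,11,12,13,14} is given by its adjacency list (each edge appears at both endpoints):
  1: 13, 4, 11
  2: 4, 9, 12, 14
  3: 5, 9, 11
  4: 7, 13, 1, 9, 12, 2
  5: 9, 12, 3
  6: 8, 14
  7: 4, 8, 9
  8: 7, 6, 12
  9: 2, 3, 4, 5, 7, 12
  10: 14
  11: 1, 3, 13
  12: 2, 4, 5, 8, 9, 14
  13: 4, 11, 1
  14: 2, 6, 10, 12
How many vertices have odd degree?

Degrees: 1:3, 2:4, 3:3, 4:6, 5:3, 6:2, 7:3, 8:3, 9:6, 10:1, 11:3, 12:6, 13:3, 14:4
Odd-degree vertices: 1, 3, 5, 7, 8, 10, 11, 13.

8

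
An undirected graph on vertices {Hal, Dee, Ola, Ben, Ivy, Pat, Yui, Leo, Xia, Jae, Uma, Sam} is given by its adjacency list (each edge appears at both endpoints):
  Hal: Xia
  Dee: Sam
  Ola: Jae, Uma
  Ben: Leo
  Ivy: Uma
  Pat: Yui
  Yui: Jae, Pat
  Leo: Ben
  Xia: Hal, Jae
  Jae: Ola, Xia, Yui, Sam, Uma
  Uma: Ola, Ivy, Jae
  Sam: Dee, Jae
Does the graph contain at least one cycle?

Yes

|V| = 12, |E| = 11, number of components = 2.
One cycle is Jae-Uma-Ola-Jae.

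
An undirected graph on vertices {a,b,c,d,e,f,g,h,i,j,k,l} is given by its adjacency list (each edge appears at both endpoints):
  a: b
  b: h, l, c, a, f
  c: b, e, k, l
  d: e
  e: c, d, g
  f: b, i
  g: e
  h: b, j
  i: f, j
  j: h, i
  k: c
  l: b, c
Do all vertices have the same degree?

No

Degrees: a:1, b:5, c:4, d:1, e:3, f:2, g:1, h:2, i:2, j:2, k:1, l:2
Vertex a has degree 1 while b has degree 5, so the graph is not regular.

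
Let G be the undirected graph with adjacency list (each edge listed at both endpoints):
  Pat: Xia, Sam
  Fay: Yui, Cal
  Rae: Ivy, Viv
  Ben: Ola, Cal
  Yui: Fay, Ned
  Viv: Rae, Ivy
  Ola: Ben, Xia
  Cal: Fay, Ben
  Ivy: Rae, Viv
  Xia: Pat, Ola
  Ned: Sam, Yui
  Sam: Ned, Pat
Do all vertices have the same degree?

Degrees: Pat:2, Fay:2, Rae:2, Ben:2, Yui:2, Viv:2, Ola:2, Cal:2, Ivy:2, Xia:2, Ned:2, Sam:2
All degrees equal 2; the graph is regular.

Yes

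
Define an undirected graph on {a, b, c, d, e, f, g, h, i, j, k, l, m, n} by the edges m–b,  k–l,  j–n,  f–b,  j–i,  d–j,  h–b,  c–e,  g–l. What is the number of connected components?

5

Component: {a}
Component: {c, e}
Component: {g, k, l}
Component: {b, f, h, m}
Component: {d, i, j, n}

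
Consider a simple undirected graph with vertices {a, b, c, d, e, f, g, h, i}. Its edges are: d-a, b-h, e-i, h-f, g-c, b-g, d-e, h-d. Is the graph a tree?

Yes

The graph has 9 vertices and 8 edges.
It is connected with exactly 8 edges, hence acyclic — it is a tree.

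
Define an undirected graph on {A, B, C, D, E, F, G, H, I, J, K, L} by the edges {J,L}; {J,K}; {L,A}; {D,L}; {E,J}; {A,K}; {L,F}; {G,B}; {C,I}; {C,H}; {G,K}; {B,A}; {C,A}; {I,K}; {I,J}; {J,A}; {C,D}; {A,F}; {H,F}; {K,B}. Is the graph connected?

Yes

A breadth-first search from A visits A, L, J, B, K, C, F, D, E, I, G, H — all 12 vertices — so the graph is connected.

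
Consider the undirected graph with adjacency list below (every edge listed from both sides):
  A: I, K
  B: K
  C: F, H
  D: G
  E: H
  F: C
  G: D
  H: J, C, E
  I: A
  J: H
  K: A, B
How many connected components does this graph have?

Component: {D, G}
Component: {A, B, I, K}
Component: {C, E, F, H, J}

3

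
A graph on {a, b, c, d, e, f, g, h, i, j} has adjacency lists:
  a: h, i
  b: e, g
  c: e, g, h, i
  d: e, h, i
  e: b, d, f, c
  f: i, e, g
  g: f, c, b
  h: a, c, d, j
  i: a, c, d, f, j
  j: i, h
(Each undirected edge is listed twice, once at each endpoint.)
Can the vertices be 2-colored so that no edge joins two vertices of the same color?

Yes

A valid 2-coloring puts {e, g, h, i} on one side and {a, b, c, d, f, j} on the other; every edge crosses between the two sides.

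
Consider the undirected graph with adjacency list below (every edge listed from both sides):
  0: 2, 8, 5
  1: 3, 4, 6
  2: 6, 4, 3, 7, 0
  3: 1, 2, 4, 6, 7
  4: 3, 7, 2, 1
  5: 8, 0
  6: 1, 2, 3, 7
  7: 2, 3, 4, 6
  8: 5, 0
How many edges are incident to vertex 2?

5

Neighbors of 2: 0, 3, 4, 6, 7.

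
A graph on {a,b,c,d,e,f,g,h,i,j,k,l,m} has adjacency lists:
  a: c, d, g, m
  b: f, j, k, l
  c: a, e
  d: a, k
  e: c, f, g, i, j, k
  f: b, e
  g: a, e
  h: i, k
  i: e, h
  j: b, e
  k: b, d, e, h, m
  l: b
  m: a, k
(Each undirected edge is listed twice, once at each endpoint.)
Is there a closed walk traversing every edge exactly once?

No

Degrees: a:4, b:4, c:2, d:2, e:6, f:2, g:2, h:2, i:2, j:2, k:5, l:1, m:2
k, l have odd degree; an Eulerian circuit needs every degree to be even, so none exists.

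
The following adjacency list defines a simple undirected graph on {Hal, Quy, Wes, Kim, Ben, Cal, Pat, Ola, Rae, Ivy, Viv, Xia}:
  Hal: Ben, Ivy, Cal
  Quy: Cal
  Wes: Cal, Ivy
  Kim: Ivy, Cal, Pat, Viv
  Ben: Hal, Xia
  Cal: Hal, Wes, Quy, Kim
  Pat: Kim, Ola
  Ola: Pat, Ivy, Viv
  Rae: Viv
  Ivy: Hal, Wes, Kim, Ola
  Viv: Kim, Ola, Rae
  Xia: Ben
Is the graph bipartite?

Yes

Partition the vertices as {Ben, Cal, Pat, Ivy, Viv} vs {Hal, Quy, Wes, Kim, Ola, Rae, Xia}. Each listed edge has one endpoint in each part, so the graph is bipartite.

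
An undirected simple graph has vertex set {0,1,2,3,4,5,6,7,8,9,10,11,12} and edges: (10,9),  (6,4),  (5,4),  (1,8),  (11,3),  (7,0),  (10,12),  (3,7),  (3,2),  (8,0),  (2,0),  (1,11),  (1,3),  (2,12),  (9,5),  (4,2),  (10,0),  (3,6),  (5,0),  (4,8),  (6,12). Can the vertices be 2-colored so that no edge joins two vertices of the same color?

No

11-1-3-11 is an odd cycle (length 3), and a bipartite graph can contain only even cycles.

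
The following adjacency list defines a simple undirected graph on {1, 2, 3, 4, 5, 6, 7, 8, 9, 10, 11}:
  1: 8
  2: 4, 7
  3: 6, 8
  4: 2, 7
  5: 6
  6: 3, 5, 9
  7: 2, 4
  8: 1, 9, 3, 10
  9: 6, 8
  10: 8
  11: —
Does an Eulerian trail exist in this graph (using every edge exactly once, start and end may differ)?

No

Degrees: 1:1, 2:2, 3:2, 4:2, 5:1, 6:3, 7:2, 8:4, 9:2, 10:1, 11:0
Odd-degree vertices: 1, 5, 6, 10 (4 total).
With 4 odd-degree vertices (more than two), no single trail can use every edge.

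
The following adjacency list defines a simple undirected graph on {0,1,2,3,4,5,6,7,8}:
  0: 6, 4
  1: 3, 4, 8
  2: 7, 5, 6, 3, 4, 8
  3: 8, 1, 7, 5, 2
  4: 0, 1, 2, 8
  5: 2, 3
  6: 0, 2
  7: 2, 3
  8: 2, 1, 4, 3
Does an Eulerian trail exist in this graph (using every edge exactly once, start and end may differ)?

Degrees: 0:2, 1:3, 2:6, 3:5, 4:4, 5:2, 6:2, 7:2, 8:4
Odd-degree vertices: 1, 3 (2 total).
The non-isolated vertices are connected and exactly 2 have odd degree, so an Eulerian trail exists (from 1 to 3).

Yes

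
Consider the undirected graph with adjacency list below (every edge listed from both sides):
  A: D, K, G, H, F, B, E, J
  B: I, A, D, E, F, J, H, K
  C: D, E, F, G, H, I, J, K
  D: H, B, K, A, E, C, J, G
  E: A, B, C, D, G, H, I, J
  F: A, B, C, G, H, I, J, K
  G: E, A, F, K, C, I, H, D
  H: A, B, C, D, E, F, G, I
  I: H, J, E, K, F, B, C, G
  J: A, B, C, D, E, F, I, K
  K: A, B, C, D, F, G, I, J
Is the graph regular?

Yes

Degrees: A:8, B:8, C:8, D:8, E:8, F:8, G:8, H:8, I:8, J:8, K:8
All degrees equal 8; the graph is regular.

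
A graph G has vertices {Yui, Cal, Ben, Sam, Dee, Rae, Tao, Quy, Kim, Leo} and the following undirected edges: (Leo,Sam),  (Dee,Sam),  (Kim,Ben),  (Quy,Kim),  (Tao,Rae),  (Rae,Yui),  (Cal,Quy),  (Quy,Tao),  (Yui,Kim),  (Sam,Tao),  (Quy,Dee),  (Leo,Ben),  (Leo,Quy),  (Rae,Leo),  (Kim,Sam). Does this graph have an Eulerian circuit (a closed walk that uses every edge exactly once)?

No

Degrees: Yui:2, Cal:1, Ben:2, Sam:4, Dee:2, Rae:3, Tao:3, Quy:5, Kim:4, Leo:4
Vertices with odd degree: Cal, Rae, Tao, Quy. An Eulerian circuit requires all degrees even.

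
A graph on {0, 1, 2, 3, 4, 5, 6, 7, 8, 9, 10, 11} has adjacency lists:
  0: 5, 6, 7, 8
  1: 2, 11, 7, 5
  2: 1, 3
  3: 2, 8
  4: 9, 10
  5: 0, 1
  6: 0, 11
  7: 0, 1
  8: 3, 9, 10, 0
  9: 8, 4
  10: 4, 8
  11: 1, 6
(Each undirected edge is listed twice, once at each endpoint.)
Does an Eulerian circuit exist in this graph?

Degrees: 0:4, 1:4, 2:2, 3:2, 4:2, 5:2, 6:2, 7:2, 8:4, 9:2, 10:2, 11:2
All degrees are even and the non-isolated vertices are connected — an Eulerian circuit exists.

Yes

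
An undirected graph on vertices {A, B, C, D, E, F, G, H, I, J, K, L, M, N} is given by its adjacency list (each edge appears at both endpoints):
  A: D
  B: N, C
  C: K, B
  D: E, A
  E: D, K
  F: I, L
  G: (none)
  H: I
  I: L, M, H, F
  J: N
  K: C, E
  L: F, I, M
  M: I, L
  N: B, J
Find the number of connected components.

Component: {G}
Component: {F, H, I, L, M}
Component: {A, B, C, D, E, J, K, N}

3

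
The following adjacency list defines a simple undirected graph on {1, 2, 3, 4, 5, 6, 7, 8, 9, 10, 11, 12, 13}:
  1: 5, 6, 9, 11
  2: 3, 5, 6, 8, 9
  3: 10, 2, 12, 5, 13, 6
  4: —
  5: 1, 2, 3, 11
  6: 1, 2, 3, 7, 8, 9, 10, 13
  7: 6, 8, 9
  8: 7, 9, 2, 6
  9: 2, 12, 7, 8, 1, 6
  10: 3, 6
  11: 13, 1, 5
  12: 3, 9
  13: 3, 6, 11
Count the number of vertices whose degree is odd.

Degrees: 1:4, 2:5, 3:6, 4:0, 5:4, 6:8, 7:3, 8:4, 9:6, 10:2, 11:3, 12:2, 13:3
Odd-degree vertices: 2, 7, 11, 13.

4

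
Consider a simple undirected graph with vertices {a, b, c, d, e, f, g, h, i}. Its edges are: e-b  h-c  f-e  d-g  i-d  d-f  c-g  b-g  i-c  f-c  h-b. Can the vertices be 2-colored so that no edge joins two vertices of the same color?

No

g-b-e-f-c-g is an odd cycle (length 5), and a bipartite graph can contain only even cycles.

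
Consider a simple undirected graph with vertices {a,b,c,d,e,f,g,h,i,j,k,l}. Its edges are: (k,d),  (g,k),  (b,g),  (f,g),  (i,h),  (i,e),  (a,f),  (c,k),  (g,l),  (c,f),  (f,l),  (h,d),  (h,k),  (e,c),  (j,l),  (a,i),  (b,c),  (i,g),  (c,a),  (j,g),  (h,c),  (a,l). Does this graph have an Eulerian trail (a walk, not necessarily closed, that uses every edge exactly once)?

Degrees: a:4, b:2, c:6, d:2, e:2, f:4, g:6, h:4, i:4, j:2, k:4, l:4
Odd-degree vertices: none (0 total).
The non-isolated vertices are connected and exactly 0 have odd degree, so an Eulerian trail exists.

Yes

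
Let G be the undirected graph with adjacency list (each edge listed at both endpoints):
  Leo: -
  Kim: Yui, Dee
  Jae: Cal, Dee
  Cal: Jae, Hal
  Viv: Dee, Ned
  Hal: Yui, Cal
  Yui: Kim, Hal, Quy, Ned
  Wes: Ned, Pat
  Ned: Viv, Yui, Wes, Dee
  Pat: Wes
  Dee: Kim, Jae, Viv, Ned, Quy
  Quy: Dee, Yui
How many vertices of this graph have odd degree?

Degrees: Leo:0, Kim:2, Jae:2, Cal:2, Viv:2, Hal:2, Yui:4, Wes:2, Ned:4, Pat:1, Dee:5, Quy:2
Odd-degree vertices: Pat, Dee.

2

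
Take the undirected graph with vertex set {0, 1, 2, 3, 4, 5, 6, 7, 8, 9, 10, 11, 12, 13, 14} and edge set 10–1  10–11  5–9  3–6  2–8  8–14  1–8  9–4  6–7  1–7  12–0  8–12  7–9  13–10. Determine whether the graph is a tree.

The graph has 15 vertices and 14 edges.
It is connected with exactly 14 edges, hence acyclic — it is a tree.

Yes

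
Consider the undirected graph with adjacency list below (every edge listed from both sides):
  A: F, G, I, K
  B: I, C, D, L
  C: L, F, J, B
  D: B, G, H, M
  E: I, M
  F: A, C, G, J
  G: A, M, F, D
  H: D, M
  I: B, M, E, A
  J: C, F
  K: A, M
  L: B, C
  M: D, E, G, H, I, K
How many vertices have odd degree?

0

Degrees: A:4, B:4, C:4, D:4, E:2, F:4, G:4, H:2, I:4, J:2, K:2, L:2, M:6
Odd-degree vertices: none.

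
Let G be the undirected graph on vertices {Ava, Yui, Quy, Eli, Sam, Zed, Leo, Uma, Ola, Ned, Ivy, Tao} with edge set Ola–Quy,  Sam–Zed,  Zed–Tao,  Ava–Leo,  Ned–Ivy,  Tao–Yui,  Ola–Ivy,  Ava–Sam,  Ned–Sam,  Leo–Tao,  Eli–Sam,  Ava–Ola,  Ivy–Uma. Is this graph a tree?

No

|V| = 12, |E| = 13.
Connected but with 13 > 11 edges, so it has a cycle and is not a tree.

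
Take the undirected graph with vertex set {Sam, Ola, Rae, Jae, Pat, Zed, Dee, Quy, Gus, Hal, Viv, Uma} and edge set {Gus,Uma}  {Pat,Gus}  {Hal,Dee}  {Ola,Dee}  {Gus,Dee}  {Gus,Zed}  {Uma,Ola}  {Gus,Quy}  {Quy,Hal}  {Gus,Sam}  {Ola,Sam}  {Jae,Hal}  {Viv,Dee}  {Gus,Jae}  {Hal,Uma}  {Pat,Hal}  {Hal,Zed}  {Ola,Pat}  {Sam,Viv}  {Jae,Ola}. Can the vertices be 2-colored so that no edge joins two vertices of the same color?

Partition the vertices as {Ola, Rae, Gus, Hal, Viv} vs {Sam, Jae, Pat, Zed, Dee, Quy, Uma}. Each listed edge has one endpoint in each part, so the graph is bipartite.

Yes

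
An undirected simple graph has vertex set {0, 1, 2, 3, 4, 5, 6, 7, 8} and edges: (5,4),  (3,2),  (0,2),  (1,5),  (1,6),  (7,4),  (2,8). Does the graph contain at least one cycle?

|V| = 9, |E| = 7, number of components = 2.
Since 7 = 9 - 2, the graph is a forest and contains no cycle.

No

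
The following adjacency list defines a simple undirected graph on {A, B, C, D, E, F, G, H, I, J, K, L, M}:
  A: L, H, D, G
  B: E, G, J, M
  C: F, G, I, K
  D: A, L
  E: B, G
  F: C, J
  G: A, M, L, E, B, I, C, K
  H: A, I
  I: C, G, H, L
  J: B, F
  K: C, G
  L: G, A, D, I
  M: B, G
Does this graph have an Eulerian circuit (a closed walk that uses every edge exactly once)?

Degrees: A:4, B:4, C:4, D:2, E:2, F:2, G:8, H:2, I:4, J:2, K:2, L:4, M:2
Every vertex has even degree and the edges form a single connected piece, so an Eulerian circuit exists.

Yes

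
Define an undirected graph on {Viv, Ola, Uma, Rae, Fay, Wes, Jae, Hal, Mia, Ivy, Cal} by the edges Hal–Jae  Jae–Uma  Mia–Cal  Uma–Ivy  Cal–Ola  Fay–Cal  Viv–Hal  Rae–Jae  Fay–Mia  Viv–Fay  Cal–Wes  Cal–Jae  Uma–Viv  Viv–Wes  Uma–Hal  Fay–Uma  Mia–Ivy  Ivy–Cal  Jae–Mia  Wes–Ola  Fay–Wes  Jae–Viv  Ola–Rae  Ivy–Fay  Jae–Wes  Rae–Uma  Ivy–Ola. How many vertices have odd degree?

6

Degrees: Viv:5, Ola:4, Uma:6, Rae:3, Fay:6, Wes:5, Jae:7, Hal:3, Mia:4, Ivy:5, Cal:6
Odd-degree vertices: Viv, Rae, Wes, Jae, Hal, Ivy.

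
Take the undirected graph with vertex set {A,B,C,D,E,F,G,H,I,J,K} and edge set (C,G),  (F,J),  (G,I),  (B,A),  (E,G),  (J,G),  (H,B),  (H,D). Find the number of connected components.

Component: {K}
Component: {A, B, D, H}
Component: {C, E, F, G, I, J}

3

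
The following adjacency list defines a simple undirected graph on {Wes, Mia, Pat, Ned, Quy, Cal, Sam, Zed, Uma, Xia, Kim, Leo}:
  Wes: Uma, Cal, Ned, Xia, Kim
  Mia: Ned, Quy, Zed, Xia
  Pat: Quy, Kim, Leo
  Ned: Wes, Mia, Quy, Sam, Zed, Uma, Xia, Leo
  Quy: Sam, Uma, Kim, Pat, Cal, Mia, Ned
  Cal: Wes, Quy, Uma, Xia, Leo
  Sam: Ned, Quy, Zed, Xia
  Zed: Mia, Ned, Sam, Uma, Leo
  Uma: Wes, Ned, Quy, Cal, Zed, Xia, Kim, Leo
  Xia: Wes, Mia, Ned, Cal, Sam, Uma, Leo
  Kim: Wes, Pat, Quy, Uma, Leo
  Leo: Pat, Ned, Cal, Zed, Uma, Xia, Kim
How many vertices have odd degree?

8

Degrees: Wes:5, Mia:4, Pat:3, Ned:8, Quy:7, Cal:5, Sam:4, Zed:5, Uma:8, Xia:7, Kim:5, Leo:7
Odd-degree vertices: Wes, Pat, Quy, Cal, Zed, Xia, Kim, Leo.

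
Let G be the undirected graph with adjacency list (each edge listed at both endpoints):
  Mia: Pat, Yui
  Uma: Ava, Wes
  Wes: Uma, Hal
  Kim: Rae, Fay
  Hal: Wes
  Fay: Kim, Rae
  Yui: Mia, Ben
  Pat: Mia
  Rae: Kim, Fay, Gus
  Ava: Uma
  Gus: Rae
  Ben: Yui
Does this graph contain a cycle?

Yes

The graph has 12 vertices, 10 edges, and 3 connected components.
Since 10 > 12 - 3, a cycle must exist; for instance Kim-Fay-Rae-Kim.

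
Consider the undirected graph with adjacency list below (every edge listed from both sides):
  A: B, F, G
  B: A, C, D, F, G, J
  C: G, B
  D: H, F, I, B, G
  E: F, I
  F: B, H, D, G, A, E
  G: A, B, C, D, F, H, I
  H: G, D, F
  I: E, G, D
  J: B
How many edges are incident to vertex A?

Neighbors of A: B, F, G.

3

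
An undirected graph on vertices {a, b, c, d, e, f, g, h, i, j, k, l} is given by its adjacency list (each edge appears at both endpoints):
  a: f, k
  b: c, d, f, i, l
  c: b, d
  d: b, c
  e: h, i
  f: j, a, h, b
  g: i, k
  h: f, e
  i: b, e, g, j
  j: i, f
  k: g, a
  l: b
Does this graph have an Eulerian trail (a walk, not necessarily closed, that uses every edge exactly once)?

Yes

Degrees: a:2, b:5, c:2, d:2, e:2, f:4, g:2, h:2, i:4, j:2, k:2, l:1
Odd-degree vertices: b, l (2 total).
The non-isolated vertices are connected and exactly 2 have odd degree, so an Eulerian trail exists (from b to l).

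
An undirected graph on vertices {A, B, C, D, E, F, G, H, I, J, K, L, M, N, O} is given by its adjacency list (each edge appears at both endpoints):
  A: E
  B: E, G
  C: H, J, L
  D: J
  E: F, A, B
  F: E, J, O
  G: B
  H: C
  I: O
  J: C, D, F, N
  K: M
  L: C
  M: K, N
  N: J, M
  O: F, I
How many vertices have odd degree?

10

Degrees: A:1, B:2, C:3, D:1, E:3, F:3, G:1, H:1, I:1, J:4, K:1, L:1, M:2, N:2, O:2
Odd-degree vertices: A, C, D, E, F, G, H, I, K, L.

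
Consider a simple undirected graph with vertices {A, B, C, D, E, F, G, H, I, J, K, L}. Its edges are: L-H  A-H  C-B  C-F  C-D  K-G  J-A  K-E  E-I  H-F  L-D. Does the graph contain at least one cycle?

Yes

The graph has 12 vertices, 11 edges, and 2 connected components.
One cycle is H-F-C-D-L-H.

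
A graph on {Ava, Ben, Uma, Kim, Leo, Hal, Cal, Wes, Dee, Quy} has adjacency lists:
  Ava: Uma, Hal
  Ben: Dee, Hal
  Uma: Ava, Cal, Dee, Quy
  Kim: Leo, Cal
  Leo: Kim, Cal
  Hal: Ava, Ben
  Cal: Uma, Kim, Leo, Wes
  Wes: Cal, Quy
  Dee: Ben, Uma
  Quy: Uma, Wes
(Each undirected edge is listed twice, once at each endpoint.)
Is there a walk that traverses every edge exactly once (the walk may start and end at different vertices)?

Yes

Degrees: Ava:2, Ben:2, Uma:4, Kim:2, Leo:2, Hal:2, Cal:4, Wes:2, Dee:2, Quy:2
Odd-degree vertices: none (0 total).
With 0 odd-degree vertices and all edges in one connected piece, an Eulerian trail exists.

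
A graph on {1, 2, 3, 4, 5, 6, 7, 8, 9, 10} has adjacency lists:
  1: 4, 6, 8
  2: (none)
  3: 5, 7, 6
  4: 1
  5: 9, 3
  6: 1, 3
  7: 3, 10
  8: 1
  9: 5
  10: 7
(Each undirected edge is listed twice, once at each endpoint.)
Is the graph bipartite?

Partition the vertices as {2, 4, 5, 6, 7, 8} vs {1, 3, 9, 10}. Each listed edge has one endpoint in each part, so the graph is bipartite.

Yes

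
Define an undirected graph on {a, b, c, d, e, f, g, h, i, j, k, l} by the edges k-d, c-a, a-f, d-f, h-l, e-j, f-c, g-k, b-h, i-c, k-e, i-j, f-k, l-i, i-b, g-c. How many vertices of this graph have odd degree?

Degrees: a:2, b:2, c:4, d:2, e:2, f:4, g:2, h:2, i:4, j:2, k:4, l:2
Odd-degree vertices: none.

0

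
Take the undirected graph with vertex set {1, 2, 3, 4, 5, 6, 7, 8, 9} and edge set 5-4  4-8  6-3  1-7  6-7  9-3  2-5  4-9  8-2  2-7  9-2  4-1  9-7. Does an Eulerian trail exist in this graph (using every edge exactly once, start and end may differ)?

Yes

Degrees: 1:2, 2:4, 3:2, 4:4, 5:2, 6:2, 7:4, 8:2, 9:4
Odd-degree vertices: none (0 total).
The non-isolated vertices are connected and exactly 0 have odd degree, so an Eulerian trail exists.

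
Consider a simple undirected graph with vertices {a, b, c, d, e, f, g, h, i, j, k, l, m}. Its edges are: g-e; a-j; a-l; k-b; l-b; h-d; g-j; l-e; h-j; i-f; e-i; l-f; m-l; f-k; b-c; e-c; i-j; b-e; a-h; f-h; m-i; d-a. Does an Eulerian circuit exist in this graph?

Degrees: a:4, b:4, c:2, d:2, e:5, f:4, g:2, h:4, i:4, j:4, k:2, l:5, m:2
Vertices with odd degree: e, l. An Eulerian circuit requires all degrees even.

No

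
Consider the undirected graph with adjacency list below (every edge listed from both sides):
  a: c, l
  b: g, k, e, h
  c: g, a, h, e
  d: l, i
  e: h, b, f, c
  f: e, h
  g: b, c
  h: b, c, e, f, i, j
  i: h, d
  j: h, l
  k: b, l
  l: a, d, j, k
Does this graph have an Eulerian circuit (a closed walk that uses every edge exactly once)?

Degrees: a:2, b:4, c:4, d:2, e:4, f:2, g:2, h:6, i:2, j:2, k:2, l:4
All degrees are even and the non-isolated vertices are connected — an Eulerian circuit exists.

Yes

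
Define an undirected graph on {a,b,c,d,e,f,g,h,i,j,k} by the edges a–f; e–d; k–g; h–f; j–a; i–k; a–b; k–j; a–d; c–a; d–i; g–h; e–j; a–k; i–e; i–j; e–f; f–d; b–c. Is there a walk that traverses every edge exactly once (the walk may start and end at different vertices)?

Degrees: a:6, b:2, c:2, d:4, e:4, f:4, g:2, h:2, i:4, j:4, k:4
Odd-degree vertices: none (0 total).
The non-isolated vertices are connected and exactly 0 have odd degree, so an Eulerian trail exists.

Yes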